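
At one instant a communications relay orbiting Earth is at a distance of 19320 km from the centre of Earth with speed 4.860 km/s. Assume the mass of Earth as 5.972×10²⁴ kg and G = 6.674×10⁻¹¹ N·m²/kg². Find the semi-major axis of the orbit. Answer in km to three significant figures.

a ≈ 22600 km

μ = GM = 6.674×10⁻¹¹ × 5.972×10²⁴ = 3.986×10¹⁴ m³/s².
r = 1.932×10⁷ m.
Specific orbital energy ε = v²/2 − μ/r = (4860)²/2 − 3.986×10¹⁴/1.932×10⁷ = -8.820×10⁶ J/kg.
Since ε = −μ/(2a), a = −μ/(2ε) = 2.259×10⁷ m = 22594 km.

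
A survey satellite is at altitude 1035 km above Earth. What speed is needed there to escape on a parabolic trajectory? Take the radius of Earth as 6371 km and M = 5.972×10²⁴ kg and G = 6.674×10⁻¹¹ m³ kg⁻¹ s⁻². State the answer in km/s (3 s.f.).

μ = GM = 6.674×10⁻¹¹ × 5.972×10²⁴ = 3.986×10¹⁴ m³/s².
r = 6371 + 1035 = 7406.0 km = 7.4060×10⁶ m.
Escape speed v_esc = √(2μ/r) = √(2 × 3.986×10¹⁴ / 7.406×10⁶) = √(1.076×10⁸) = 10370 m/s.
= 10.37 km/s.

v_esc ≈ 10.4 km/s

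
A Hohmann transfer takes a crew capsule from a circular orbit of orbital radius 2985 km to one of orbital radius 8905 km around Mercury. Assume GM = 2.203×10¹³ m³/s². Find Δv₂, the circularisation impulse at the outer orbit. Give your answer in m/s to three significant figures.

r₁ = 2985 km = 2.985×10⁶ m.
r₂ = 8905 km = 8.905×10⁶ m.
Transfer ellipse a_t = (r₁ + r₂)/2 = 5.945×10⁶ m.
At r₁: circular v_c1 = √(μ/r₁) = 2717 m/s; transfer-periherm v_p = √[μ(2/r₁ − 1/a_t)] = 3325 m/s.
At r₂: circular v_c2 = √(μ/r₂) = 1573 m/s; transfer-apoherm v_a = √[μ(2/r₂ − 1/a_t)] = 1115 m/s.
Δv₂ = v_c2 − v_a = 458.3 m/s.

Δv ≈ 458 m/s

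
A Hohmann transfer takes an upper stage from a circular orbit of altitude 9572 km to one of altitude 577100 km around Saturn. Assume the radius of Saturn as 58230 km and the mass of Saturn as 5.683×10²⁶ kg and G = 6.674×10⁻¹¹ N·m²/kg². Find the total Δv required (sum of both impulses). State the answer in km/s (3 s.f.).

μ = GM = 6.674×10⁻¹¹ × 5.683×10²⁶ = 3.793×10¹⁶ m³/s².
r₁ = 58230 + 9572 = 67802 km = 6.7802×10⁷ m.
r₂ = 58230 + 577100 = 635330 km = 6.3533×10⁸ m.
Transfer ellipse a_t = (r₁ + r₂)/2 = 3.516×10⁸ m.
At r₁: circular v_c1 = √(μ/r₁) = 23650 m/s; transfer-perikrone v_p = √[μ(2/r₁ − 1/a_t)] = 31790 m/s.
Δv₁ = v_p − v_c1 = 8143 m/s.
At r₂: circular v_c2 = √(μ/r₂) = 7726 m/s; transfer-apokrone v_a = √[μ(2/r₂ − 1/a_t)] = 3393 m/s.
Δv₂ = v_c2 − v_a = 4333 m/s.
Total Δv = Δv₁ + Δv₂ = 12480 m/s = 12.48 km/s.

Δv_total ≈ 12.5 km/s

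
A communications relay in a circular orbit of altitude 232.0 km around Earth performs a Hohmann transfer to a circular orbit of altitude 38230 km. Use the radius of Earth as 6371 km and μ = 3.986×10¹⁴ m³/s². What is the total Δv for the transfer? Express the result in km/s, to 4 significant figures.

r₁ = 6371 + 232.0 = 6603.0 km = 6.6030×10⁶ m.
r₂ = 6371 + 38230 = 44601 km = 4.4601×10⁷ m.
Transfer ellipse a_t = (r₁ + r₂)/2 = 2.560×10⁷ m.
At r₁: circular v_c1 = √(μ/r₁) = 7770 m/s; transfer-perigee v_p = √[μ(2/r₁ − 1/a_t)] = 10250 m/s.
Δv₁ = v_p − v_c1 = 2485 m/s.
At r₂: circular v_c2 = √(μ/r₂) = 2989 m/s; transfer-apogee v_a = √[μ(2/r₂ − 1/a_t)] = 1518 m/s.
Δv₂ = v_c2 − v_a = 1471 m/s.
Total Δv = Δv₁ + Δv₂ = 3957 m/s = 3.957 km/s.

Δv_total ≈ 3.957 km/s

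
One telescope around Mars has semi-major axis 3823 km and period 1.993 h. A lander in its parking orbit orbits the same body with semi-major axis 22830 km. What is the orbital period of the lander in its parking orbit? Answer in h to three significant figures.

T₂ ≈ 29.1 h

Kepler's third law: T² ∝ a³, so T₂ = T₁ (a₂/a₁)^(3/2).
a₂/a₁ = 5.972, (a₂/a₁)^(3/2) = 14.59.
T₂ = 1.993 × 14.59 = 29.08 h.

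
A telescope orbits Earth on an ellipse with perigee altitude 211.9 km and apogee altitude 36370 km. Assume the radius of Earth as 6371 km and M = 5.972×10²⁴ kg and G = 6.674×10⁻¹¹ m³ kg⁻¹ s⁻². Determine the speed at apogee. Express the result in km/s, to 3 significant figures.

v ≈ 1.58 km/s

μ = GM = 6.674×10⁻¹¹ × 5.972×10²⁴ = 3.986×10¹⁴ m³/s².
r_p = 6371 + 211.9 = 6582.9 km = 6.5829×10⁶ m.
r_a = 6371 + 36370 = 42741 km = 4.2741×10⁷ m.
Semi-major axis a = (r_p + r_a)/2 = 24662 km = 2.466×10⁷ m.
Vis-viva: v² = μ(2/r − 1/a) = 3.986×10¹⁴ × (4.679×10⁻⁸ − 4.055×10⁻⁸) = 2.489×10⁶ m²/s².
v = 1578 m/s = 1.578 km/s.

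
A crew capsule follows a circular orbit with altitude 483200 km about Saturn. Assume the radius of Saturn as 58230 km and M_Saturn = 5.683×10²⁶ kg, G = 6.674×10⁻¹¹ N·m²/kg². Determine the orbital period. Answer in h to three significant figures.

μ = GM = 6.674×10⁻¹¹ × 5.683×10²⁶ = 3.793×10¹⁶ m³/s².
r = 58230 + 483200 = 541430 km = 5.4143×10⁸ m.
Kepler's third law: T = 2π√(r³/μ) = 2π√((5.414×10⁸)³ / 3.793×10¹⁶).
r³/μ = 4.185×10⁹ s², so T = 2π × 6.469×10⁴ = 4.065×10⁵ s.
Converting: 4.065×10⁵ s ÷ 3600 = 112.9 h.

T ≈ 113 h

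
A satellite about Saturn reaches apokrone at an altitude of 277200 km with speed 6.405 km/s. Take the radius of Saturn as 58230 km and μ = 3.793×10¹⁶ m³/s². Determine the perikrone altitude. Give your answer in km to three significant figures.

r_a = 58230 + 277200 = 3.3543×10⁵ km = 3.354×10⁸ m.
Specific energy ε = v²/2 − μ/r = -9.257×10⁷ J/kg, so a = −μ/(2ε) = 2.049×10⁸ m.
The apsides satisfy r_p + r_a = 2a, so the perikrone radius is 2a − r_a = 7.433×10⁷ m = 74328 km.
Perikrone altitude = 74328 − 58230 = 16098 km.

perikrone altitude ≈ 16100 km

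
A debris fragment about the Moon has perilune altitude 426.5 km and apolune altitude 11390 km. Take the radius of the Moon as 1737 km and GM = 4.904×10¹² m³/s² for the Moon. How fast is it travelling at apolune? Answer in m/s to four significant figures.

v ≈ 325.1 m/s

r_p = 1737 + 426.5 = 2163.5 km = 2.1635×10⁶ m.
r_a = 1737 + 11390 = 13127 km = 1.3127×10⁷ m.
Semi-major axis a = (r_p + r_a)/2 = 7645.2 km = 7.645×10⁶ m.
Vis-viva: v² = μ(2/r − 1/a) = 4.904×10¹² × (1.524×10⁻⁷ − 1.308×10⁻⁷) = 1.057×10⁵ m²/s².
v = 325.1 m/s.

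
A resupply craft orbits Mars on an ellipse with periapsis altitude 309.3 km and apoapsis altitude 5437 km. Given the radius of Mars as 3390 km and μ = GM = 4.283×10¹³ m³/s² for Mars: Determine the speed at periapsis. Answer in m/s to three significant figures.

v ≈ 4040 m/s

r_p = 3390 + 309.3 = 3699.3 km = 3.6993×10⁶ m.
r_a = 3390 + 5437 = 8827.0 km = 8.8270×10⁶ m.
Semi-major axis a = (r_p + r_a)/2 = 6263.1 km = 6.263×10⁶ m.
Vis-viva: v² = μ(2/r − 1/a) = 4.283×10¹³ × (5.406×10⁻⁷ − 1.597×10⁻⁷) = 1.632×10⁷ m²/s².
v = 4039 m/s.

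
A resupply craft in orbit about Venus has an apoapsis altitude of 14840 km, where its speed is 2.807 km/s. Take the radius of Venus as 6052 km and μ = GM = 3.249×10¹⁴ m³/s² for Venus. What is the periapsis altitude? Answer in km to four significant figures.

r_a = 6052 + 14840 = 20892 km = 2.089×10⁷ m.
Specific energy ε = v²/2 − μ/r = -1.161×10⁷ J/kg, so a = −μ/(2ε) = 1.399×10⁷ m.
The apsides satisfy r_p + r_a = 2a, so the periapsis radius is 2a − r_a = 7.088×10⁶ m = 7088.2 km.
Periapsis altitude = 7088.2 − 6052 = 1036.2 km.

periapsis altitude ≈ 1036 km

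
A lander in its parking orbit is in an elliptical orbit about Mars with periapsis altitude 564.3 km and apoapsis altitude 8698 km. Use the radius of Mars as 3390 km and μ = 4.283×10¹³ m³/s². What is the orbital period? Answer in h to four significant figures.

T ≈ 6.058 h

r_p = 3390 + 564.3 = 3954.3 km = 3.9543×10⁶ m.
r_a = 3390 + 8698 = 12088 km = 1.2088×10⁷ m.
Semi-major axis a = (r_p + r_a)/2 = (3954.3 + 12088)/2 = 8021.1 km = 8.021×10⁶ m.
By Kepler's third law T = 2π√(a³/μ) = 2π × 3.471×10³ = 2.181×10⁴ s.
= 6.058 h.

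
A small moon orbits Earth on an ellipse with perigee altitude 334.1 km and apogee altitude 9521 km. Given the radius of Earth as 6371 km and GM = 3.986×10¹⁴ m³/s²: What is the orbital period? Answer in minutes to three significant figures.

r_p = 6371 + 334.1 = 6705.1 km = 6.7051×10⁶ m.
r_a = 6371 + 9521 = 15892 km = 1.5892×10⁷ m.
Semi-major axis a = (r_p + r_a)/2 = (6705.1 + 15892)/2 = 11299 km = 1.130×10⁷ m.
By Kepler's third law T = 2π√(a³/μ) = 2π × 1.902×10³ = 1.195×10⁴ s.
= 199.2 minutes.

T ≈ 199 minutes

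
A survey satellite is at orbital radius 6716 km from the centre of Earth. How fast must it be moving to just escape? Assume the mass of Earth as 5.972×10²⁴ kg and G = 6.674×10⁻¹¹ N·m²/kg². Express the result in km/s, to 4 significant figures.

μ = GM = 6.674×10⁻¹¹ × 5.972×10²⁴ = 3.986×10¹⁴ m³/s².
r = 6716 km = 6.716×10⁶ m.
Escape speed v_esc = √(2μ/r) = √(2 × 3.986×10¹⁴ / 6.716×10⁶) = √(1.187×10⁸) = 10890 m/s.
= 10.89 km/s.

v_esc ≈ 10.89 km/s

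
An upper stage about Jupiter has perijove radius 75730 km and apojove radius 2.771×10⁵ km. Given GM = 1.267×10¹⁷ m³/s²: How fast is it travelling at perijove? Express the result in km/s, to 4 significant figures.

v ≈ 51.26 km/s

Semi-major axis a = (r_p + r_a)/2 = 1.7642×10⁵ km = 1.764×10⁸ m.
Vis-viva: v² = μ(2/r − 1/a) = 1.267×10¹⁷ × (2.641×10⁻⁸ − 5.668×10⁻⁹) = 2.628×10⁹ m²/s².
v = 51260 m/s = 51.26 km/s.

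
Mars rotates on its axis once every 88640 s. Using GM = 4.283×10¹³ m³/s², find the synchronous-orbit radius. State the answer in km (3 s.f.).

A synchronous orbit has period T, so by Kepler's third law a = (μT²/4π²)^(1/3).
μT²/4π² = 4.283×10¹³ × (8.864×10⁴)² / 39.48 = 8.524×10²¹ m³.
a = 2.043×10⁷ m = 20428 km.

r_sync ≈ 20400 km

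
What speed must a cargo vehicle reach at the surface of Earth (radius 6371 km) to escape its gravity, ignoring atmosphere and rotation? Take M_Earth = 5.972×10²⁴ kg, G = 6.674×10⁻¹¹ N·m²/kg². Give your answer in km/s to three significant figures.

v_esc ≈ 11.2 km/s

μ = GM = 6.674×10⁻¹¹ × 5.972×10²⁴ = 3.986×10¹⁴ m³/s².
r = R = 6.371×10⁶ m.
Escape speed v_esc = √(2μ/r) = √(2 × 3.986×10¹⁴ / 6.371×10⁶) = √(1.251×10⁸) = 11190 m/s.
= 11.19 km/s.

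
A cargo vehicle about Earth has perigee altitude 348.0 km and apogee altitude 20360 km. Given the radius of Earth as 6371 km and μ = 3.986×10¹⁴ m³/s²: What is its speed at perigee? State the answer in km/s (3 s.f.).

r_p = 6371 + 348.0 = 6719.0 km = 6.7190×10⁶ m.
r_a = 6371 + 20360 = 26731 km = 2.6731×10⁷ m.
Semi-major axis a = (r_p + r_a)/2 = 16725 km = 1.672×10⁷ m.
Vis-viva: v² = μ(2/r − 1/a) = 3.986×10¹⁴ × (2.977×10⁻⁷ − 5.979×10⁻⁸) = 9.482×10⁷ m²/s².
v = 9737 m/s = 9.737 km/s.

v ≈ 9.74 km/s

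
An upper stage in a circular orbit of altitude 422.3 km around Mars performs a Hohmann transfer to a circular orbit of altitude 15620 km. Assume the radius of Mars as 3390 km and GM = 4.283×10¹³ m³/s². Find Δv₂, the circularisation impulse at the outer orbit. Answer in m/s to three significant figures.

Δv ≈ 633 m/s

r₁ = 3390 + 422.3 = 3812.3 km = 3.8123×10⁶ m.
r₂ = 3390 + 15620 = 19010 km = 1.9010×10⁷ m.
Transfer ellipse a_t = (r₁ + r₂)/2 = 1.141×10⁷ m.
At r₁: circular v_c1 = √(μ/r₁) = 3352 m/s; transfer-periapsis v_p = √[μ(2/r₁ − 1/a_t)] = 4326 m/s.
At r₂: circular v_c2 = √(μ/r₂) = 1501 m/s; transfer-apoapsis v_a = √[μ(2/r₂ − 1/a_t)] = 867.6 m/s.
Δv₂ = v_c2 − v_a = 633.4 m/s.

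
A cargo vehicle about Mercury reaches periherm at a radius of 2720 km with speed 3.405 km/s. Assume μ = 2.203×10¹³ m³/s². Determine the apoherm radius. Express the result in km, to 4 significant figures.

apoherm radius ≈ 6849 km

r_p = 2.720×10⁶ m.
Specific energy ε = v²/2 − μ/r = -2.302×10⁶ J/kg, so a = −μ/(2ε) = 4.784×10⁶ m.
The apsides satisfy r_p + r_a = 2a, so the apoherm radius is 2a − r_p = 6.849×10⁶ m = 6848.9 km.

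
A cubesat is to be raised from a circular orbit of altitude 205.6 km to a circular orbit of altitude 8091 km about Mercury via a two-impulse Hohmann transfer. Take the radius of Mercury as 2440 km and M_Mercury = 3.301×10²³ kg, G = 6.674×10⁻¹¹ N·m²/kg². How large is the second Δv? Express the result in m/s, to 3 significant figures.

Δv ≈ 530 m/s

μ = GM = 6.674×10⁻¹¹ × 3.301×10²³ = 2.203×10¹³ m³/s².
r₁ = 2440 + 205.6 = 2645.6 km = 2.6456×10⁶ m.
r₂ = 2440 + 8091 = 10531 km = 1.0531×10⁷ m.
Transfer ellipse a_t = (r₁ + r₂)/2 = 6.588×10⁶ m.
At r₁: circular v_c1 = √(μ/r₁) = 2886 m/s; transfer-periherm v_p = √[μ(2/r₁ − 1/a_t)] = 3648 m/s.
At r₂: circular v_c2 = √(μ/r₂) = 1446 m/s; transfer-apoherm v_a = √[μ(2/r₂ − 1/a_t)] = 916.6 m/s.
Δv₂ = v_c2 − v_a = 529.8 m/s.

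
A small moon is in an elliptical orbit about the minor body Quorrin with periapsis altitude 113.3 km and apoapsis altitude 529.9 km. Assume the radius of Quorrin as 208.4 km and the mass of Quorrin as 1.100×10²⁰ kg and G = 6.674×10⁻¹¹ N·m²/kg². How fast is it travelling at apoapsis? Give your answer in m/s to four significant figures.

v ≈ 77.69 m/s

μ = GM = 6.674×10⁻¹¹ × 1.100×10²⁰ = 7.341×10⁹ m³/s².
r_p = 208.4 + 113.3 = 321.70 km = 3.2170×10⁵ m.
r_a = 208.4 + 529.9 = 738.30 km = 7.3830×10⁵ m.
Semi-major axis a = (r_p + r_a)/2 = 530.00 km = 5.300×10⁵ m.
Vis-viva: v² = μ(2/r − 1/a) = 7.341×10⁹ × (2.709×10⁻⁶ − 1.887×10⁻⁶) = 6.036×10³ m²/s².
v = 77.69 m/s.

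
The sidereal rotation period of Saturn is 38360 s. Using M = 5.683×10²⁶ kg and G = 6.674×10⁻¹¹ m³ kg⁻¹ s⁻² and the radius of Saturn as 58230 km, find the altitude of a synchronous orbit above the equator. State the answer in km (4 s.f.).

h_sync ≈ 54000 km

μ = GM = 6.674×10⁻¹¹ × 5.683×10²⁶ = 3.793×10¹⁶ m³/s².
A synchronous orbit has period T, so by Kepler's third law a = (μT²/4π²)^(1/3).
μT²/4π² = 3.793×10¹⁶ × (3.836×10⁴)² / 39.48 = 1.414×10²⁴ m³.
a = 1.122×10⁸ m = 1.1223×10⁵ km.
Altitude h = a − R = 1.1223×10⁵ − 58230 = 54003 km.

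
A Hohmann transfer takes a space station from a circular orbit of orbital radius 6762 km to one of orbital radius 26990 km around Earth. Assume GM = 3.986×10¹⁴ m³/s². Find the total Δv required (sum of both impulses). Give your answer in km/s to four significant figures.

r₁ = 6762 km = 6.762×10⁶ m.
r₂ = 26990 km = 2.699×10⁷ m.
Transfer ellipse a_t = (r₁ + r₂)/2 = 1.688×10⁷ m.
At r₁: circular v_c1 = √(μ/r₁) = 7678 m/s; transfer-perigee v_p = √[μ(2/r₁ − 1/a_t)] = 9710 m/s.
Δv₁ = v_p − v_c1 = 2032 m/s.
At r₂: circular v_c2 = √(μ/r₂) = 3843 m/s; transfer-apogee v_a = √[μ(2/r₂ − 1/a_t)] = 2433 m/s.
Δv₂ = v_c2 − v_a = 1410 m/s.
Total Δv = Δv₁ + Δv₂ = 3442 m/s = 3.442 km/s.

Δv_total ≈ 3.442 km/s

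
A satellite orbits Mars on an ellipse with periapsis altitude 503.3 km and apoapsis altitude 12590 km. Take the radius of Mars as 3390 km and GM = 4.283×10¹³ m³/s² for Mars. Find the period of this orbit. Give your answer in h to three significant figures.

r_p = 3390 + 503.3 = 3893.3 km = 3.8933×10⁶ m.
r_a = 3390 + 12590 = 15980 km = 1.5980×10⁷ m.
Semi-major axis a = (r_p + r_a)/2 = (3893.3 + 15980)/2 = 9936.6 km = 9.937×10⁶ m.
By Kepler's third law T = 2π√(a³/μ) = 2π × 4.786×10³ = 3.007×10⁴ s.
= 8.353 h.

T ≈ 8.35 h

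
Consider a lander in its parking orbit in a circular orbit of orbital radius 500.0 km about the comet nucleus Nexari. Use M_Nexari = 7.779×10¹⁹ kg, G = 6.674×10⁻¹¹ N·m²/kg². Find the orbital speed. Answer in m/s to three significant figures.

μ = GM = 6.674×10⁻¹¹ × 7.779×10¹⁹ = 5.192×10⁹ m³/s².
r = 500.0 km = 5.000×10⁵ m.
For a circular orbit v = √(μ/r) = √(5.192×10⁹ / 5.000×10⁵) = √(1.038×10⁴) = 101.9 m/s.

v ≈ 102 m/s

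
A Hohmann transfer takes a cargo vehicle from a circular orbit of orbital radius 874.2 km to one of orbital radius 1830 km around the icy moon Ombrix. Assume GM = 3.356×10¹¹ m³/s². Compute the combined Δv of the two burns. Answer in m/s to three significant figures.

r₁ = 874.2 km = 8.742×10⁵ m.
r₂ = 1830 km = 1.830×10⁶ m.
Transfer ellipse a_t = (r₁ + r₂)/2 = 1.352×10⁶ m.
At r₁: circular v_c1 = √(μ/r₁) = 619.6 m/s; transfer-periapsis v_p = √[μ(2/r₁ − 1/a_t)] = 720.8 m/s.
Δv₁ = v_p − v_c1 = 101.2 m/s.
At r₂: circular v_c2 = √(μ/r₂) = 428.2 m/s; transfer-apoapsis v_a = √[μ(2/r₂ − 1/a_t)] = 344.3 m/s.
Δv₂ = v_c2 − v_a = 83.90 m/s.
Total Δv = Δv₁ + Δv₂ = 185.1 m/s.

Δv_total ≈ 185 m/s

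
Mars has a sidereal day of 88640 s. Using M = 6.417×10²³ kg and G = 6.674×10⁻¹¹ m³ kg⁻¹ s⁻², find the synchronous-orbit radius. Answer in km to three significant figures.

μ = GM = 6.674×10⁻¹¹ × 6.417×10²³ = 4.283×10¹³ m³/s².
A synchronous orbit has period T, so by Kepler's third law a = (μT²/4π²)^(1/3).
μT²/4π² = 4.283×10¹³ × (8.864×10⁴)² / 39.48 = 8.524×10²¹ m³.
a = 2.043×10⁷ m = 20427 km.

r_sync ≈ 20400 km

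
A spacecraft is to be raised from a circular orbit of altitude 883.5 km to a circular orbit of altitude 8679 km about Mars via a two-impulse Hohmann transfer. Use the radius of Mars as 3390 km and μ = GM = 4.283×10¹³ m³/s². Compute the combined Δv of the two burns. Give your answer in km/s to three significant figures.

r₁ = 3390 + 883.5 = 4273.5 km = 4.2735×10⁶ m.
r₂ = 3390 + 8679 = 12069 km = 1.2069×10⁷ m.
Transfer ellipse a_t = (r₁ + r₂)/2 = 8.171×10⁶ m.
At r₁: circular v_c1 = √(μ/r₁) = 3166 m/s; transfer-periapsis v_p = √[μ(2/r₁ − 1/a_t)] = 3847 m/s.
Δv₁ = v_p − v_c1 = 681.7 m/s.
At r₂: circular v_c2 = √(μ/r₂) = 1884 m/s; transfer-apoapsis v_a = √[μ(2/r₂ − 1/a_t)] = 1362 m/s.
Δv₂ = v_c2 − v_a = 521.5 m/s.
Total Δv = Δv₁ + Δv₂ = 1203 m/s = 1.203 km/s.

Δv_total ≈ 1.20 km/s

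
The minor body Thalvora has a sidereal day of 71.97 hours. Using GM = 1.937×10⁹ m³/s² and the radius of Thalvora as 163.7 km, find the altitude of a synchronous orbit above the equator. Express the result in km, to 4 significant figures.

T = 71.97 hours = 2.591×10⁵ s.
A synchronous orbit has period T, so by Kepler's third law a = (μT²/4π²)^(1/3).
μT²/4π² = 1.937×10⁹ × (2.591×10⁵)² / 39.48 = 3.294×10¹⁸ m³.
a = 1.488×10⁶ m = 1487.9 km.
Altitude h = a − R = 1487.9 − 163.7 = 1324.2 km.

h_sync ≈ 1324 km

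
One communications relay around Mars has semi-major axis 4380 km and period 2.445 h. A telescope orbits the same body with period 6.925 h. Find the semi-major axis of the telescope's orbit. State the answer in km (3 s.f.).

Kepler's third law: a³ ∝ T², so a₂ = a₁ (T₂/T₁)^(2/3).
T₂/T₁ = 2.832, (T₂/T₁)^(2/3) = 2.002.
a₂ = 4380 × 2.002 = 8768 km.

a₂ ≈ 8770 km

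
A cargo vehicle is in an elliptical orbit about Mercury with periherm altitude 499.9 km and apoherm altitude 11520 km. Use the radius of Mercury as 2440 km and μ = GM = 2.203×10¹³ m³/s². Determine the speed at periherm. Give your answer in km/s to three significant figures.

r_p = 2440 + 499.9 = 2939.9 km = 2.9399×10⁶ m.
r_a = 2440 + 11520 = 13960 km = 1.3960×10⁷ m.
Semi-major axis a = (r_p + r_a)/2 = 8450.0 km = 8.450×10⁶ m.
Vis-viva: v² = μ(2/r − 1/a) = 2.203×10¹³ × (6.803×10⁻⁷ − 1.183×10⁻⁷) = 1.238×10⁷ m²/s².
v = 3518 m/s = 3.518 km/s.

v ≈ 3.52 km/s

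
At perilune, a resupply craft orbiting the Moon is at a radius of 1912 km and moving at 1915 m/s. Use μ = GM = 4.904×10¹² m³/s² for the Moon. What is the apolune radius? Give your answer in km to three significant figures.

r_p = 1.912×10⁶ m.
Specific energy ε = v²/2 − μ/r = -7.312×10⁵ J/kg, so a = −μ/(2ε) = 3.353×10⁶ m.
The apsides satisfy r_p + r_a = 2a, so the apolune radius is 2a − r_p = 4.794×10⁶ m = 4794.4 km.

apolune radius ≈ 4790 km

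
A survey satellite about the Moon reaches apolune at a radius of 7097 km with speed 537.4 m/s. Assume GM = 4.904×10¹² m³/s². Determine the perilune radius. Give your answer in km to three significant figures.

perilune radius ≈ 1870 km

r_a = 7.097×10⁶ m.
Specific energy ε = v²/2 − μ/r = -5.466×10⁵ J/kg, so a = −μ/(2ε) = 4.486×10⁶ m.
The apsides satisfy r_p + r_a = 2a, so the perilune radius is 2a − r_a = 1.875×10⁶ m = 1874.9 km.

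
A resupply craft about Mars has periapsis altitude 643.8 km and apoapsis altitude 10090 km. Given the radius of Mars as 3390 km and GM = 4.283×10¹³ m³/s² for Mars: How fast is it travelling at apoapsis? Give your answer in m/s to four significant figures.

r_p = 3390 + 643.8 = 4033.8 km = 4.0338×10⁶ m.
r_a = 3390 + 10090 = 13480 km = 1.3480×10⁷ m.
Semi-major axis a = (r_p + r_a)/2 = 8756.9 km = 8.757×10⁶ m.
Vis-viva: v² = μ(2/r − 1/a) = 4.283×10¹³ × (1.484×10⁻⁷ − 1.142×10⁻⁷) = 1.464×10⁶ m²/s².
v = 1210 m/s.

v ≈ 1210 m/s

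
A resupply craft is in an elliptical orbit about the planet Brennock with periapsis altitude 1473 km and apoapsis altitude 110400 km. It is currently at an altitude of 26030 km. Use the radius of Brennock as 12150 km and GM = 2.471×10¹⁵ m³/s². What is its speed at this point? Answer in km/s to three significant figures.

r_p = 12150 + 1473 = 13623 km = 1.3623×10⁷ m.
r_a = 12150 + 110400 = 122550 km = 1.2255×10⁸ m.
r = 12150 + 26030 = 38180 km = 3.818×10⁷ m.
Semi-major axis a = (r_p + r_a)/2 = 68086 km = 6.809×10⁷ m.
Vis-viva: v² = μ(2/r − 1/a) = 2.471×10¹⁵ × (5.238×10⁻⁸ − 1.469×10⁻⁸) = 9.315×10⁷ m²/s².
v = 9651 m/s = 9.651 km/s.

v ≈ 9.65 km/s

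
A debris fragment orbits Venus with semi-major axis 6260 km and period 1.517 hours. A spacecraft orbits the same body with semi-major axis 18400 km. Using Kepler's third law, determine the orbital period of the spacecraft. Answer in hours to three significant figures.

T₂ ≈ 7.64 hours

Kepler's third law: T² ∝ a³, so T₂ = T₁ (a₂/a₁)^(3/2).
a₂/a₁ = 2.939, (a₂/a₁)^(3/2) = 5.039.
T₂ = 1.517 × 5.039 = 7.645 hours.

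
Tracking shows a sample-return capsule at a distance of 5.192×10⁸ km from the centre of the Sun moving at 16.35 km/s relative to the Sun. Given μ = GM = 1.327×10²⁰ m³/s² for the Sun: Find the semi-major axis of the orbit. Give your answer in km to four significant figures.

r = 5.192×10¹¹ m.
Specific orbital energy ε = v²/2 − μ/r = (16350)²/2 − 1.327×10²⁰/5.192×10¹¹ = -1.219×10⁸ J/kg.
Since ε = −μ/(2a), a = −μ/(2ε) = 5.442×10¹¹ m = 5.4419×10⁸ km.

a ≈ 5.442×10⁸ km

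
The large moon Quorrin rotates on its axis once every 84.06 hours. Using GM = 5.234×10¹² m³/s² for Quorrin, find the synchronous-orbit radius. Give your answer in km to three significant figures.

T = 84.06 hours = 3.026×10⁵ s.
A synchronous orbit has period T, so by Kepler's third law a = (μT²/4π²)^(1/3).
μT²/4π² = 5.234×10¹² × (3.026×10⁵)² / 39.48 = 1.214×10²² m³.
a = 2.298×10⁷ m = 22984 km.

r_sync ≈ 23000 km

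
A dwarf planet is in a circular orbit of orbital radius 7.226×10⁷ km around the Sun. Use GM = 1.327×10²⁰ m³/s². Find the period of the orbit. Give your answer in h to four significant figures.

T ≈ 2943 h

r = 7.226×10⁷ km = 7.226×10¹⁰ m.
Kepler's third law: T = 2π√(r³/μ) = 2π√((7.226×10¹⁰)³ / 1.327×10²⁰).
r³/μ = 2.843×10¹² s², so T = 2π × 1.686×10⁶ = 1.059×10⁷ s.
Converting: 1.059×10⁷ s ÷ 3600 = 2943 h.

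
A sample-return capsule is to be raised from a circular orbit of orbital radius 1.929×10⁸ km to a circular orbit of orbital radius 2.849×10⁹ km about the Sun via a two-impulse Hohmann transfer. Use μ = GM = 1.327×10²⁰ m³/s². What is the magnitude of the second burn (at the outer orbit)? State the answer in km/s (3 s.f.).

Δv ≈ 4.39 km/s

r₁ = 1.929×10⁸ km = 1.929×10¹¹ m.
r₂ = 2.849×10⁹ km = 2.849×10¹² m.
Transfer ellipse a_t = (r₁ + r₂)/2 = 1.521×10¹² m.
At r₁: circular v_c1 = √(μ/r₁) = 26230 m/s; transfer-perihelion v_p = √[μ(2/r₁ − 1/a_t)] = 35900 m/s.
At r₂: circular v_c2 = √(μ/r₂) = 6825 m/s; transfer-aphelion v_a = √[μ(2/r₂ − 1/a_t)] = 2431 m/s.
Δv₂ = v_c2 − v_a = 4394 m/s.
= 4.394 km/s.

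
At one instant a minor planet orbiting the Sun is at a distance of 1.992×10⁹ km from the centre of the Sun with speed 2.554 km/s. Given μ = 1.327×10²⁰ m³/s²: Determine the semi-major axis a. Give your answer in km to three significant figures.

a ≈ 1.05×10⁹ km

r = 1.992×10¹² m.
Specific orbital energy ε = v²/2 − μ/r = (2554)²/2 − 1.327×10²⁰/1.992×10¹² = -6.336×10⁷ J/kg.
Since ε = −μ/(2a), a = −μ/(2ε) = 1.047×10¹² m = 1.0473×10⁹ km.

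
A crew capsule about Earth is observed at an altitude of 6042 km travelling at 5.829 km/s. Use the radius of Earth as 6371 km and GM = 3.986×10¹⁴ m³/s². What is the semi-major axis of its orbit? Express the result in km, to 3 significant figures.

r = 6371 + 6042 = 12413 km = 1.241×10⁷ m.
Vis-viva rearranged: 1/a = 2/r − v²/μ = 1.611×10⁻⁷ − 8.524×10⁻⁸ = 7.588×10⁻⁸ m⁻¹.
a = 1.318×10⁷ m = 13179 km.

a ≈ 13200 km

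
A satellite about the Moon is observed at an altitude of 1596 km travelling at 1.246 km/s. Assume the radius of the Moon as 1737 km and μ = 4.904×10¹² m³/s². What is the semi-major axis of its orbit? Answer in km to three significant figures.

r = 1737 + 1596 = 3333.0 km = 3.333×10⁶ m.
Vis-viva rearranged: 1/a = 2/r − v²/μ = 6.001×10⁻⁷ − 3.166×10⁻⁷ = 2.835×10⁻⁷ m⁻¹.
a = 3.528×10⁶ m = 3527.6 km.

a ≈ 3530 km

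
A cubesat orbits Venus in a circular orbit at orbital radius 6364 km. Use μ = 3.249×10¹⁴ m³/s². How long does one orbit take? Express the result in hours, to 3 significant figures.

T ≈ 1.55 hours

r = 6364 km = 6.364×10⁶ m.
Kepler's third law: T = 2π√(r³/μ) = 2π√((6.364×10⁶)³ / 3.249×10¹⁴).
r³/μ = 7.933×10⁵ s², so T = 2π × 8.907×10² = 5.596×10³ s.
Converting: 5.596×10³ s ÷ 3600 = 1.555 hours.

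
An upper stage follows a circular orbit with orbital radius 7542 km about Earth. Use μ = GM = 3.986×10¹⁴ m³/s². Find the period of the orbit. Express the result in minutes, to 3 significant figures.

r = 7542 km = 7.542×10⁶ m.
Kepler's third law: T = 2π√(r³/μ) = 2π√((7.542×10⁶)³ / 3.986×10¹⁴).
r³/μ = 1.076×10⁶ s², so T = 2π × 1.037×10³ = 6.518×10³ s.
Converting: 6.518×10³ s ÷ 60.00 = 108.6 minutes.

T ≈ 109 minutes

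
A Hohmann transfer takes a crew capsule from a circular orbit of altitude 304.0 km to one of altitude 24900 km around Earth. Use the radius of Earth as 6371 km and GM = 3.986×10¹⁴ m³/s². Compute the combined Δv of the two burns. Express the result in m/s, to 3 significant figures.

r₁ = 6371 + 304.0 = 6675.0 km = 6.6750×10⁶ m.
r₂ = 6371 + 24900 = 31271 km = 3.1271×10⁷ m.
Transfer ellipse a_t = (r₁ + r₂)/2 = 1.897×10⁷ m.
At r₁: circular v_c1 = √(μ/r₁) = 7728 m/s; transfer-perigee v_p = √[μ(2/r₁ − 1/a_t)] = 9921 m/s.
Δv₁ = v_p − v_c1 = 2193 m/s.
At r₂: circular v_c2 = √(μ/r₂) = 3570 m/s; transfer-apogee v_a = √[μ(2/r₂ − 1/a_t)] = 2118 m/s.
Δv₂ = v_c2 − v_a = 1453 m/s.
Total Δv = Δv₁ + Δv₂ = 3646 m/s.

Δv_total ≈ 3650 m/s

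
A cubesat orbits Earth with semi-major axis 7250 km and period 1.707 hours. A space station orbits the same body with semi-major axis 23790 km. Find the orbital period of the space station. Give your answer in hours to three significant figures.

T₂ ≈ 10.1 hours

Kepler's third law: T² ∝ a³, so T₂ = T₁ (a₂/a₁)^(3/2).
a₂/a₁ = 3.281, (a₂/a₁)^(3/2) = 5.944.
T₂ = 1.707 × 5.944 = 10.15 hours.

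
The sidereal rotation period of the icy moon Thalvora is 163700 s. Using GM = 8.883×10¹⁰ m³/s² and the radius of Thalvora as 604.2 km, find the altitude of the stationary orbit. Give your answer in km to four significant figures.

h_sync ≈ 3317 km

A synchronous orbit has period T, so by Kepler's third law a = (μT²/4π²)^(1/3).
μT²/4π² = 8.883×10¹⁰ × (1.637×10⁵)² / 39.48 = 6.030×10¹⁹ m³.
a = 3.921×10⁶ m = 3921.3 km.
Altitude h = a − R = 3921.3 − 604.2 = 3317.1 km.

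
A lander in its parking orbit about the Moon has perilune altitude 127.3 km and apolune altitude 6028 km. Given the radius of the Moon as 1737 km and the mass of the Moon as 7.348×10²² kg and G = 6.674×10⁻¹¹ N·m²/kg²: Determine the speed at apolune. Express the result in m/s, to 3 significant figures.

v ≈ 495 m/s

μ = GM = 6.674×10⁻¹¹ × 7.348×10²² = 4.904×10¹² m³/s².
r_p = 1737 + 127.3 = 1864.3 km = 1.8643×10⁶ m.
r_a = 1737 + 6028 = 7765.0 km = 7.7650×10⁶ m.
Semi-major axis a = (r_p + r_a)/2 = 4814.6 km = 4.815×10⁶ m.
Vis-viva: v² = μ(2/r − 1/a) = 4.904×10¹² × (2.576×10⁻⁷ − 2.077×10⁻⁷) = 2.445×10⁵ m²/s².
v = 494.5 m/s.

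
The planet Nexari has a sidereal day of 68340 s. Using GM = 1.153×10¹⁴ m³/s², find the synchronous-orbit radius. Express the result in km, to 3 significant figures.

r_sync ≈ 23900 km

A synchronous orbit has period T, so by Kepler's third law a = (μT²/4π²)^(1/3).
μT²/4π² = 1.153×10¹⁴ × (6.834×10⁴)² / 39.48 = 1.364×10²² m³.
a = 2.389×10⁷ m = 23893 km.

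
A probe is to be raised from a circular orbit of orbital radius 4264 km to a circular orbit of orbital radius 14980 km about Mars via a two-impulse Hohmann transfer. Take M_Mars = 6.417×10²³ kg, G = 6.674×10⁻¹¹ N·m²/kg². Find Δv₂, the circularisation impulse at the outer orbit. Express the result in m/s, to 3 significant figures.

μ = GM = 6.674×10⁻¹¹ × 6.417×10²³ = 4.283×10¹³ m³/s².
r₁ = 4264 km = 4.264×10⁶ m.
r₂ = 14980 km = 1.498×10⁷ m.
Transfer ellipse a_t = (r₁ + r₂)/2 = 9.622×10⁶ m.
At r₁: circular v_c1 = √(μ/r₁) = 3169 m/s; transfer-periapsis v_p = √[μ(2/r₁ − 1/a_t)] = 3954 m/s.
At r₂: circular v_c2 = √(μ/r₂) = 1691 m/s; transfer-apoapsis v_a = √[μ(2/r₂ − 1/a_t)] = 1126 m/s.
Δv₂ = v_c2 − v_a = 565.3 m/s.

Δv ≈ 565 m/s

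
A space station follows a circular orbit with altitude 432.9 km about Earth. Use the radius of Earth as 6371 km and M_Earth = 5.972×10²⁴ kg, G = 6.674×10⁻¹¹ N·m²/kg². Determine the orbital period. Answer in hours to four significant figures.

μ = GM = 6.674×10⁻¹¹ × 5.972×10²⁴ = 3.986×10¹⁴ m³/s².
r = 6371 + 432.9 = 6803.9 km = 6.8039×10⁶ m.
Kepler's third law: T = 2π√(r³/μ) = 2π√((6.804×10⁶)³ / 3.986×10¹⁴).
r³/μ = 7.903×10⁵ s², so T = 2π × 8.890×10² = 5.586×10³ s.
Converting: 5.586×10³ s ÷ 3600 = 1.552 hours.

T ≈ 1.552 hours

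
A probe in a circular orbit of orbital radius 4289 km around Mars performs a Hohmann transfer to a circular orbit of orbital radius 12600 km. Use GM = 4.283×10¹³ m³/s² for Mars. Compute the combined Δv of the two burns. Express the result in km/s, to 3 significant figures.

r₁ = 4289 km = 4.289×10⁶ m.
r₂ = 12600 km = 1.260×10⁷ m.
Transfer ellipse a_t = (r₁ + r₂)/2 = 8.444×10⁶ m.
At r₁: circular v_c1 = √(μ/r₁) = 3160 m/s; transfer-periapsis v_p = √[μ(2/r₁ − 1/a_t)] = 3860 m/s.
Δv₁ = v_p − v_c1 = 700.0 m/s.
At r₂: circular v_c2 = √(μ/r₂) = 1844 m/s; transfer-apoapsis v_a = √[μ(2/r₂ − 1/a_t)] = 1314 m/s.
Δv₂ = v_c2 − v_a = 529.7 m/s.
Total Δv = Δv₁ + Δv₂ = 1230 m/s = 1.230 km/s.

Δv_total ≈ 1.23 km/s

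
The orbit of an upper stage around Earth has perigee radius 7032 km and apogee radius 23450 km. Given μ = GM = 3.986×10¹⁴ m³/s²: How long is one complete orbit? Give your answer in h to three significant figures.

T ≈ 5.20 h

Semi-major axis a = (r_p + r_a)/2 = (7032.0 + 23450)/2 = 15241 km = 1.524×10⁷ m.
By Kepler's third law T = 2π√(a³/μ) = 2π × 2.980×10³ = 1.873×10⁴ s.
= 5.202 h.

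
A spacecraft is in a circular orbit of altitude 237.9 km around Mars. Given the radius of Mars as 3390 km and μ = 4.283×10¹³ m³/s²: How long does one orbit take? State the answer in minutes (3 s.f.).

r = 3390 + 237.9 = 3627.9 km = 3.6279×10⁶ m.
Kepler's third law: T = 2π√(r³/μ) = 2π√((3.628×10⁶)³ / 4.283×10¹³).
r³/μ = 1.115×10⁶ s², so T = 2π × 1.056×10³ = 6.634×10³ s.
Converting: 6.634×10³ s ÷ 60.00 = 110.6 minutes.

T ≈ 111 minutes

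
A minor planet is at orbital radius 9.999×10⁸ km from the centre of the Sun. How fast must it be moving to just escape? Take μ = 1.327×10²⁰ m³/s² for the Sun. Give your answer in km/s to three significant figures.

v_esc ≈ 16.3 km/s

r = 9.999×10⁸ km = 9.999×10¹¹ m.
Escape speed v_esc = √(2μ/r) = √(2 × 1.327×10²⁰ / 9.999×10¹¹) = √(2.654×10⁸) = 16290 m/s.
= 16.29 km/s.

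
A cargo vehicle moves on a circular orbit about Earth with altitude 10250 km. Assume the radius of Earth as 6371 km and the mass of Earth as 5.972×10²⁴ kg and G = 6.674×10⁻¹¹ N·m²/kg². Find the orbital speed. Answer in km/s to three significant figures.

μ = GM = 6.674×10⁻¹¹ × 5.972×10²⁴ = 3.986×10¹⁴ m³/s².
r = 6371 + 10250 = 16621 km = 1.6621×10⁷ m.
For a circular orbit v = √(μ/r) = √(3.986×10¹⁴ / 1.662×10⁷) = √(2.398×10⁷) = 4897 m/s.
That is 4.897 km/s.

v ≈ 4.90 km/s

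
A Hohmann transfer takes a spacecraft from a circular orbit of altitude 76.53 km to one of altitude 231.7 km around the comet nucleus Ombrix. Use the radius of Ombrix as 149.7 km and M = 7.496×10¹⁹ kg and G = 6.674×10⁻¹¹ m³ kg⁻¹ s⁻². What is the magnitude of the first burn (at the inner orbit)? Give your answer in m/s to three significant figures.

μ = GM = 6.674×10⁻¹¹ × 7.496×10¹⁹ = 5.003×10⁹ m³/s².
r₁ = 149.7 + 76.53 = 226.23 km = 2.2623×10⁵ m.
r₂ = 149.7 + 231.7 = 381.40 km = 3.8140×10⁵ m.
Transfer ellipse a_t = (r₁ + r₂)/2 = 3.038×10⁵ m.
At r₁: circular v_c1 = √(μ/r₁) = 148.7 m/s; transfer-periapsis v_p = √[μ(2/r₁ − 1/a_t)] = 166.6 m/s.
Δv₁ = v_p − v_c1 = 17.91 m/s.

Δv ≈ 17.9 m/s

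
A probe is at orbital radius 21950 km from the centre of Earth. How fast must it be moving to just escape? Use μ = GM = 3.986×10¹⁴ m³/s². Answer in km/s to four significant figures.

r = 21950 km = 2.195×10⁷ m.
Escape speed v_esc = √(2μ/r) = √(2 × 3.986×10¹⁴ / 2.195×10⁷) = √(3.632×10⁷) = 6027 m/s.
= 6.027 km/s.

v_esc ≈ 6.027 km/s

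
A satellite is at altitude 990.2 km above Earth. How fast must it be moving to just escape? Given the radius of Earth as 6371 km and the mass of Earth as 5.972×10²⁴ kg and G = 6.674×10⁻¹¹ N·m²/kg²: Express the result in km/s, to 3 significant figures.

μ = GM = 6.674×10⁻¹¹ × 5.972×10²⁴ = 3.986×10¹⁴ m³/s².
r = 6371 + 990.2 = 7361.2 km = 7.3612×10⁶ m.
Escape speed v_esc = √(2μ/r) = √(2 × 3.986×10¹⁴ / 7.361×10⁶) = √(1.083×10⁸) = 10410 m/s.
= 10.41 km/s.

v_esc ≈ 10.4 km/s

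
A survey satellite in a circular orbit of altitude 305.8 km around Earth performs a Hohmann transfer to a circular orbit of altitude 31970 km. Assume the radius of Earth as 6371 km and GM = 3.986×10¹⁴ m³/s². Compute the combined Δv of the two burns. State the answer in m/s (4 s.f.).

Δv_total ≈ 3826 m/s

r₁ = 6371 + 305.8 = 6676.8 km = 6.6768×10⁶ m.
r₂ = 6371 + 31970 = 38341 km = 3.8341×10⁷ m.
Transfer ellipse a_t = (r₁ + r₂)/2 = 2.251×10⁷ m.
At r₁: circular v_c1 = √(μ/r₁) = 7727 m/s; transfer-perigee v_p = √[μ(2/r₁ − 1/a_t)] = 10080 m/s.
Δv₁ = v_p − v_c1 = 2358 m/s.
At r₂: circular v_c2 = √(μ/r₂) = 3224 m/s; transfer-apogee v_a = √[μ(2/r₂ − 1/a_t)] = 1756 m/s.
Δv₂ = v_c2 − v_a = 1468 m/s.
Total Δv = Δv₁ + Δv₂ = 3826 m/s.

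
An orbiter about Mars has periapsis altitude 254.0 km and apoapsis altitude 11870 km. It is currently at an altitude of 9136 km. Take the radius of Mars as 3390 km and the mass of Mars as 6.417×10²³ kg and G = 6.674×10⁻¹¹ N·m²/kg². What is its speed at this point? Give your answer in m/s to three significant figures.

μ = GM = 6.674×10⁻¹¹ × 6.417×10²³ = 4.283×10¹³ m³/s².
r_p = 3390 + 254.0 = 3644.0 km = 3.6440×10⁶ m.
r_a = 3390 + 11870 = 15260 km = 1.5260×10⁷ m.
r = 3390 + 9136 = 12526 km = 1.253×10⁷ m.
Semi-major axis a = (r_p + r_a)/2 = 9452.0 km = 9.452×10⁶ m.
Vis-viva: v² = μ(2/r − 1/a) = 4.283×10¹³ × (1.597×10⁻⁷ − 1.058×10⁻⁷) = 2.307×10⁶ m²/s².
v = 1519 m/s.

v ≈ 1520 m/s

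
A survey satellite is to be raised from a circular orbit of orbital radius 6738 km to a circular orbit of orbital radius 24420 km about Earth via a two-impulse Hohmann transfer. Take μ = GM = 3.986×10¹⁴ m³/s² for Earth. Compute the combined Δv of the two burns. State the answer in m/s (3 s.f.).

Δv_total ≈ 3320 m/s

r₁ = 6738 km = 6.738×10⁶ m.
r₂ = 24420 km = 2.442×10⁷ m.
Transfer ellipse a_t = (r₁ + r₂)/2 = 1.558×10⁷ m.
At r₁: circular v_c1 = √(μ/r₁) = 7691 m/s; transfer-perigee v_p = √[μ(2/r₁ − 1/a_t)] = 9630 m/s.
Δv₁ = v_p − v_c1 = 1938 m/s.
At r₂: circular v_c2 = √(μ/r₂) = 4040 m/s; transfer-apogee v_a = √[μ(2/r₂ − 1/a_t)] = 2657 m/s.
Δv₂ = v_c2 − v_a = 1383 m/s.
Total Δv = Δv₁ + Δv₂ = 3321 m/s.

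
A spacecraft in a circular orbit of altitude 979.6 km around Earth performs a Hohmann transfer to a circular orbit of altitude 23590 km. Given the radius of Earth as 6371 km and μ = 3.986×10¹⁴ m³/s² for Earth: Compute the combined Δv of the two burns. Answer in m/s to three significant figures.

Δv_total ≈ 3330 m/s

r₁ = 6371 + 979.6 = 7350.6 km = 7.3506×10⁶ m.
r₂ = 6371 + 23590 = 29961 km = 2.9961×10⁷ m.
Transfer ellipse a_t = (r₁ + r₂)/2 = 1.866×10⁷ m.
At r₁: circular v_c1 = √(μ/r₁) = 7364 m/s; transfer-perigee v_p = √[μ(2/r₁ − 1/a_t)] = 9332 m/s.
Δv₁ = v_p − v_c1 = 1968 m/s.
At r₂: circular v_c2 = √(μ/r₂) = 3647 m/s; transfer-apogee v_a = √[μ(2/r₂ − 1/a_t)] = 2290 m/s.
Δv₂ = v_c2 − v_a = 1358 m/s.
Total Δv = Δv₁ + Δv₂ = 3326 m/s.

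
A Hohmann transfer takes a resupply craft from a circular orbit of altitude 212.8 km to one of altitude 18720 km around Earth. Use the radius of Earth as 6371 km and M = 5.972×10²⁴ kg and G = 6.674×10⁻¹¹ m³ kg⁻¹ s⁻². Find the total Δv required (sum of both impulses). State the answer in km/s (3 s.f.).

Δv_total ≈ 3.43 km/s

μ = GM = 6.674×10⁻¹¹ × 5.972×10²⁴ = 3.986×10¹⁴ m³/s².
r₁ = 6371 + 212.8 = 6583.8 km = 6.5838×10⁶ m.
r₂ = 6371 + 18720 = 25091 km = 2.5091×10⁷ m.
Transfer ellipse a_t = (r₁ + r₂)/2 = 1.584×10⁷ m.
At r₁: circular v_c1 = √(μ/r₁) = 7781 m/s; transfer-perigee v_p = √[μ(2/r₁ − 1/a_t)] = 9793 m/s.
Δv₁ = v_p − v_c1 = 2013 m/s.
At r₂: circular v_c2 = √(μ/r₂) = 3986 m/s; transfer-apogee v_a = √[μ(2/r₂ − 1/a_t)] = 2570 m/s.
Δv₂ = v_c2 − v_a = 1416 m/s.
Total Δv = Δv₁ + Δv₂ = 3429 m/s = 3.429 km/s.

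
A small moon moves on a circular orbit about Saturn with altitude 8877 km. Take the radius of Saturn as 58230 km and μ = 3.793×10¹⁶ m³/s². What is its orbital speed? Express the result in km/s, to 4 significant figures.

v ≈ 23.77 km/s

r = 58230 + 8877 = 67107 km = 6.7107×10⁷ m.
For a circular orbit v = √(μ/r) = √(3.793×10¹⁶ / 6.711×10⁷) = √(5.652×10⁸) = 23770 m/s.
That is 23.77 km/s.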